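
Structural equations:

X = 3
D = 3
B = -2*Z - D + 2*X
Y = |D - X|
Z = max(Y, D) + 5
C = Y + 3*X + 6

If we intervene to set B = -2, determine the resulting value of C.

do(B=-2) replaces the equation B = -2*Z - D + 2*X with the constant B = -2.
No directed path runs from B to C, so C keeps its natural value.
Y = |D - X|  [with D=3, X=3]  = 0
C = Y + 3*X + 6  [with Y=0, X=3]  = 15

15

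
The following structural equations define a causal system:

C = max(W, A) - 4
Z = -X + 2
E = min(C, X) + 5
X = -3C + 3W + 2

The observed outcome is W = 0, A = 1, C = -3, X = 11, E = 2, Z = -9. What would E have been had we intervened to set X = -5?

0

Intervening sets X = -5 and removes its equation (X = -3C + 3W + 2).
C = max(W, A) - 4  [with W=0, A=1]  = -3
E = min(C, X) + 5  [with C=-3, X=-5]  = 0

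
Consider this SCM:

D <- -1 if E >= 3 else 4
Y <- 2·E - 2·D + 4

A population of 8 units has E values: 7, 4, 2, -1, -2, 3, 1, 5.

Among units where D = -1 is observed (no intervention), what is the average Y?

Conditioning on D=-1 selects the 4 unit(s) with E ∈ {7, 4, 3, 5}. Their Y values: 20, 14, 12, 16. Mean = 15.5.

15.5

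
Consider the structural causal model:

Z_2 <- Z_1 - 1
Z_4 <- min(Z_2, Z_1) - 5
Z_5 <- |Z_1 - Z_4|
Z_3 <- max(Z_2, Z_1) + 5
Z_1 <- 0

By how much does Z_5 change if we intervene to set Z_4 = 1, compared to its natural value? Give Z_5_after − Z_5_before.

-5

Intervening sets Z_4 = 1 and removes its equation (Z_4 <- min(Z_2, Z_1) - 5).
Z_5 = |Z_1 - Z_4|  [with Z_1=0, Z_4=1]  = 1
Without intervention: Z_2 = Z_1 - 1  [with Z_1=0]  = -1; Z_4 = min(Z_2, Z_1) - 5  [with Z_2=-1, Z_1=0]  = -6; Z_5 = |Z_1 - Z_4|  [with Z_1=0, Z_4=-6]  = 6.
Change = 1 − 6 = -5.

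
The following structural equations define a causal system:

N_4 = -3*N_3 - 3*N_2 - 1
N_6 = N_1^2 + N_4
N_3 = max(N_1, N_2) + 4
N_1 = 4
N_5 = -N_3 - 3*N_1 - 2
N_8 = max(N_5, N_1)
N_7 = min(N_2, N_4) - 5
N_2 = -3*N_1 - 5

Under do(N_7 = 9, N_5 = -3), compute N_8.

4

Under do(N_7 = 9, N_5 = -3), each intervened variable's structural equation is replaced by its fixed value.
N_8 = max(N_5, N_1)  [with N_5=-3, N_1=4]  = 4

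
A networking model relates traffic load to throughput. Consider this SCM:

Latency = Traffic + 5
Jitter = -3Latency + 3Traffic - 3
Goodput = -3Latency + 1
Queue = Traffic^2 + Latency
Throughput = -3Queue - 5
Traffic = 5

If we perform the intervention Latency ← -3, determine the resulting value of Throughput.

-71

do(Latency=-3) replaces the equation Latency = Traffic + 5 with the constant Latency = -3.
Queue = Traffic^2 + Latency  [with Traffic=5, Latency=-3]  = 22
Throughput = -3Queue - 5  [with Queue=22]  = -71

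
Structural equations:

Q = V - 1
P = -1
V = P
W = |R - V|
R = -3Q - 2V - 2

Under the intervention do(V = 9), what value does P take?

Under do(V=9), the mechanism V = P is discarded; V is fixed at 9.
P is not downstream of the intervention, so its value is determined by the original equations.

-1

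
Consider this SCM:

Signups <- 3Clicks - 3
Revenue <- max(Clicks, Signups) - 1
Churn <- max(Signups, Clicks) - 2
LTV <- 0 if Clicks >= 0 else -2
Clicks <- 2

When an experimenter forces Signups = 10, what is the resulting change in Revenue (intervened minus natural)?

7

Under do(Signups=10), the mechanism Signups <- 3Clicks - 3 is discarded; Signups is fixed at 10.
Revenue = max(Clicks, Signups) - 1  [with Clicks=2, Signups=10]  = 9
Without intervention: Signups = 3Clicks - 3  [with Clicks=2]  = 3; Revenue = max(Clicks, Signups) - 1  [with Clicks=2, Signups=3]  = 2.
Change = 9 − 2 = 7.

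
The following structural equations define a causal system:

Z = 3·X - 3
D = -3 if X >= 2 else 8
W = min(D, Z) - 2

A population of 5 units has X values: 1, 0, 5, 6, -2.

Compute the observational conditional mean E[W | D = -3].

-5

E[W|D=-3] averages over only the 2 units with D=-3 (X = 5, 6): W = -5, -5, mean -5.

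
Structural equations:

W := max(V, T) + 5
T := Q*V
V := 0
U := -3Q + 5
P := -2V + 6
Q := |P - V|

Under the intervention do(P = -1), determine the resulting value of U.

Under do(P=-1), the mechanism P := -2V + 6 is discarded; P is fixed at -1.
Q = |P - V|  [with P=-1, V=0]  = 1
U = -3Q + 5  [with Q=1]  = 2

2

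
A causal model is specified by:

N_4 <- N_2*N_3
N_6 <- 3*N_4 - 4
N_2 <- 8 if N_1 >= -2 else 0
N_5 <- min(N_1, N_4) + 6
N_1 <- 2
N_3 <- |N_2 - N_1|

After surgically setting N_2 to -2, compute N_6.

-28

Under do(N_2=-2), the mechanism N_2 <- 8 if N_1 >= -2 else 0 is discarded; N_2 is fixed at -2.
N_3 = |N_2 - N_1|  [with N_2=-2, N_1=2]  = 4
N_4 = N_2*N_3  [with N_2=-2, N_3=4]  = -8
N_6 = 3*N_4 - 4  [with N_4=-8]  = -28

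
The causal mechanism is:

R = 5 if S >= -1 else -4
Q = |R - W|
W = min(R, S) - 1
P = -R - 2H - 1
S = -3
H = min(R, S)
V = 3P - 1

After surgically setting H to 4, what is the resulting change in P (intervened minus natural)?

The intervention breaks the incoming arrows to H: H = min(R, S) no longer applies, and H = 4.
R = 5 if S >= -1 else -4  [with S=-3]  = -4
P = -R - 2H - 1  [with R=-4, H=4]  = -5
Without intervention: R = 5 if S >= -1 else -4  [with S=-3]  = -4; H = min(R, S)  [with R=-4, S=-3]  = -4; P = -R - 2H - 1  [with R=-4, H=-4]  = 11.
Change = -5 − 11 = -16.

-16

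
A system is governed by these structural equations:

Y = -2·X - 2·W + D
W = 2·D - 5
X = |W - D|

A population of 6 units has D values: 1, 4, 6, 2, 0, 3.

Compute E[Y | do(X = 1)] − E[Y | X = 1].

The intervention sets X=1 in all 6 units regardless of D. Recomputing Y per unit gives 5, -4, -10, 2, 8, -1; average 0.
E[Y|X=1] averages over only the 2 units with X=1 (D = 4, 6): Y = -4, -10, mean -7.
Difference = 0 − (-7) = 7.

7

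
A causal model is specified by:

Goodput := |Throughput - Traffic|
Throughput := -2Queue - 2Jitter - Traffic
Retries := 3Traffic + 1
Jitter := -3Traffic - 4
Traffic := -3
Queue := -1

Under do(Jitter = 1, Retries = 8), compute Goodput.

The joint intervention fixes Jitter = 1, Retries = 8, removing each variable's own equation.
Throughput = -2Queue - 2Jitter - Traffic  [with Queue=-1, Jitter=1, Traffic=-3]  = 3
Goodput = |Throughput - Traffic|  [with Throughput=3, Traffic=-3]  = 6

6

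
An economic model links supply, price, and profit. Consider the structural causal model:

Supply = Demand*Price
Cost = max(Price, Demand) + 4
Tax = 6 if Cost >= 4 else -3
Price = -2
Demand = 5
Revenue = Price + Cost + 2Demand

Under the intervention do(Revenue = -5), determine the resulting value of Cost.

The intervention breaks the incoming arrows to Revenue: Revenue = Price + Cost + 2Demand no longer applies, and Revenue = -5.
Since Cost is not a descendant of the intervened variable, it is unaffected.
Cost = max(Price, Demand) + 4  [with Price=-2, Demand=5]  = 9

9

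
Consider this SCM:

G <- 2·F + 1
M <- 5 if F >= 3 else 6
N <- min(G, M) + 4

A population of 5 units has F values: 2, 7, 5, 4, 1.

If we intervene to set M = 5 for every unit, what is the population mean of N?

8.6

Every unit gets M=5 under the intervention. N values become 9, 9, 9, 9, 7; E[N|do(M=5)] = 8.6.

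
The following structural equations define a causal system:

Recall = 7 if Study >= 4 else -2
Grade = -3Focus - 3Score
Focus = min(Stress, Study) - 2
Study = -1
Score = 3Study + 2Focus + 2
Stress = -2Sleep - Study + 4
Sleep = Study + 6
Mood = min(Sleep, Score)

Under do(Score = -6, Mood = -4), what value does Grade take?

Setting Score = -6, Mood = -4 by intervention discards those variables' equations.
Sleep = Study + 6  [with Study=-1]  = 5
Stress = -2Sleep - Study + 4  [with Sleep=5, Study=-1]  = -5
Focus = min(Stress, Study) - 2  [with Stress=-5, Study=-1]  = -7
Grade = -3Focus - 3Score  [with Focus=-7, Score=-6]  = 39

39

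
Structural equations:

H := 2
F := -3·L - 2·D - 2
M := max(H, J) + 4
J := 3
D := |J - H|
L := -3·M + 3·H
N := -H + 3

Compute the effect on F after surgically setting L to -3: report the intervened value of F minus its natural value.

Intervening sets L = -3 and removes its equation (L := -3·M + 3·H).
D = |J - H|  [with J=3, H=2]  = 1
F = -3·L - 2·D - 2  [with L=-3, D=1]  = 5
Without intervention: M = max(H, J) + 4  [with H=2, J=3]  = 7; D = |J - H|  [with J=3, H=2]  = 1; L = -3·M + 3·H  [with M=7, H=2]  = -15; F = -3·L - 2·D - 2  [with L=-15, D=1]  = 41.
Change = 5 − 41 = -36.

-36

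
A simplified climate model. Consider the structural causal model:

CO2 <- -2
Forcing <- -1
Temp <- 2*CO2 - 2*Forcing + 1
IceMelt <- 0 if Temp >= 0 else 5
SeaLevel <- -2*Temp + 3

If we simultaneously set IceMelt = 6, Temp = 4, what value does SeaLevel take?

The joint intervention fixes IceMelt = 6, Temp = 4, removing each variable's own equation.
SeaLevel = -2*Temp + 3  [with Temp=4]  = -5

-5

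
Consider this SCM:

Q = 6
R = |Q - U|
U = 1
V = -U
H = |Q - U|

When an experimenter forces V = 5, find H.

Intervening sets V = 5 and removes its equation (V = -U).
No directed path runs from V to H, so H keeps its natural value.
H = |Q - U|  [with Q=6, U=1]  = 5

5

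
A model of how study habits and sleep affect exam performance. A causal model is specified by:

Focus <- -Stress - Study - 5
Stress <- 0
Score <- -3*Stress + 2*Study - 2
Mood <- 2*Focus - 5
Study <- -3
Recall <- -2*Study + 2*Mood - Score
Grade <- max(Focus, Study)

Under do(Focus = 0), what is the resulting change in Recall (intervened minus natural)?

The intervention breaks the incoming arrows to Focus: Focus <- -Stress - Study - 5 no longer applies, and Focus = 0.
Score = -3*Stress + 2*Study - 2  [with Stress=0, Study=-3]  = -8
Mood = 2*Focus - 5  [with Focus=0]  = -5
Recall = -2*Study + 2*Mood - Score  [with Study=-3, Mood=-5, Score=-8]  = 4
Without intervention: Focus = -Stress - Study - 5  [with Stress=0, Study=-3]  = -2; Score = -3*Stress + 2*Study - 2  [with Stress=0, Study=-3]  = -8; Mood = 2*Focus - 5  [with Focus=-2]  = -9; Recall = -2*Study + 2*Mood - Score  [with Study=-3, Mood=-9, Score=-8]  = -4.
Change = 4 − (-4) = 8.

8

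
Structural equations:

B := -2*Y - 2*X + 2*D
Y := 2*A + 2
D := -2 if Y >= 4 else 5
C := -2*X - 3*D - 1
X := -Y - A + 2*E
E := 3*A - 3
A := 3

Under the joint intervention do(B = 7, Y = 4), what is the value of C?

Under do(B = 7, Y = 4), each intervened variable's structural equation is replaced by its fixed value.
E = 3*A - 3  [with A=3]  = 6
X = -Y - A + 2*E  [with Y=4, A=3, E=6]  = 5
D = -2 if Y >= 4 else 5  [with Y=4]  = -2
C = -2*X - 3*D - 1  [with X=5, D=-2]  = -5

-5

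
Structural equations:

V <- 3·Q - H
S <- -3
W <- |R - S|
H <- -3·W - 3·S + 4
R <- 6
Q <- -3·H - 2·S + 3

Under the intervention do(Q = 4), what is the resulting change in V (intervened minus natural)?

The intervention breaks the incoming arrows to Q: Q <- -3·H - 2·S + 3 no longer applies, and Q = 4.
W = |R - S|  [with R=6, S=-3]  = 9
H = -3·W - 3·S + 4  [with W=9, S=-3]  = -14
V = 3·Q - H  [with Q=4, H=-14]  = 26
Without intervention: W = |R - S|  [with R=6, S=-3]  = 9; H = -3·W - 3·S + 4  [with W=9, S=-3]  = -14; Q = -3·H - 2·S + 3  [with H=-14, S=-3]  = 51; V = 3·Q - H  [with Q=51, H=-14]  = 167.
Change = 26 − 167 = -141.

-141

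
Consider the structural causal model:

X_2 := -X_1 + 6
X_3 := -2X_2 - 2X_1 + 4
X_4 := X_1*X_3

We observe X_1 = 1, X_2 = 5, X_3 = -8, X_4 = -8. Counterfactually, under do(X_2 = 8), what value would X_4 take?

-14

Under do(X_2=8), the mechanism X_2 := -X_1 + 6 is discarded; X_2 is fixed at 8.
X_3 = -2X_2 - 2X_1 + 4  [with X_2=8, X_1=1]  = -14
X_4 = X_1*X_3  [with X_1=1, X_3=-14]  = -14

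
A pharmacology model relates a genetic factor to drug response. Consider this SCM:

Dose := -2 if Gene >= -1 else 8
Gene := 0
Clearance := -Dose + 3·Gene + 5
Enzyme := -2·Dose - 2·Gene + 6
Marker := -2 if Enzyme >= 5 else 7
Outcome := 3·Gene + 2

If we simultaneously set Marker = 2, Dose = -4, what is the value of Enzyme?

Setting Marker = 2, Dose = -4 by intervention discards those variables' equations.
Enzyme = -2·Dose - 2·Gene + 6  [with Dose=-4, Gene=0]  = 14

14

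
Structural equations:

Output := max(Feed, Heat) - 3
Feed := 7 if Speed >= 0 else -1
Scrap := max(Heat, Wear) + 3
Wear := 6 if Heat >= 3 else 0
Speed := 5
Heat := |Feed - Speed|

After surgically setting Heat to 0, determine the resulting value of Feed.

7

Under do(Heat=0), the mechanism Heat := |Feed - Speed| is discarded; Heat is fixed at 0.
Since Feed is not a descendant of the intervened variable, it is unaffected.
Feed = 7 if Speed >= 0 else -1  [with Speed=5]  = 7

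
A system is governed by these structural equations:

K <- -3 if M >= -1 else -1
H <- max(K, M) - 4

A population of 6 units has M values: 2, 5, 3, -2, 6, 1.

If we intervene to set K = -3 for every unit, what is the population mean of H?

-1.5

The intervention sets K=-3 in all 6 units regardless of M. Recomputing H per unit gives -2, 1, -1, -6, 2, -3; average -1.5.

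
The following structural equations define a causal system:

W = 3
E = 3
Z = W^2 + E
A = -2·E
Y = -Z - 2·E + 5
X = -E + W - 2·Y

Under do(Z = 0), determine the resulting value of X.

2

The intervention breaks the incoming arrows to Z: Z = W^2 + E no longer applies, and Z = 0.
Y = -Z - 2·E + 5  [with Z=0, E=3]  = -1
X = -E + W - 2·Y  [with E=3, W=3, Y=-1]  = 2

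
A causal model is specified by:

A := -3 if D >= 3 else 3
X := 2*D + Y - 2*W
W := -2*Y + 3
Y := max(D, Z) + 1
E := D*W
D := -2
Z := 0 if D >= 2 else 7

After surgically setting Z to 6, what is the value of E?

22

Under do(Z=6), the mechanism Z := 0 if D >= 2 else 7 is discarded; Z is fixed at 6.
Y = max(D, Z) + 1  [with D=-2, Z=6]  = 7
W = -2*Y + 3  [with Y=7]  = -11
E = D*W  [with D=-2, W=-11]  = 22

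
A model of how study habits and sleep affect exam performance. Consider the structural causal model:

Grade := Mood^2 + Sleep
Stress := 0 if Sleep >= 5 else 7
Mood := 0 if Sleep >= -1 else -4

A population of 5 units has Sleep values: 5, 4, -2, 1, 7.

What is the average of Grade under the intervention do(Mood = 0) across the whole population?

The intervention sets Mood=0 in all 5 units regardless of Sleep. Recomputing Grade per unit gives 5, 4, -2, 1, 7; average 3.

3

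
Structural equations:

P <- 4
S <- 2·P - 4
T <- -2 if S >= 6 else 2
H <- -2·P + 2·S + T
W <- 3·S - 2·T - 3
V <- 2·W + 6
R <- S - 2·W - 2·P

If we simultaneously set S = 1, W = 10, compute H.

-4

The joint intervention fixes S = 1, W = 10, removing each variable's own equation.
T = -2 if S >= 6 else 2  [with S=1]  = 2
H = -2·P + 2·S + T  [with P=4, S=1, T=2]  = -4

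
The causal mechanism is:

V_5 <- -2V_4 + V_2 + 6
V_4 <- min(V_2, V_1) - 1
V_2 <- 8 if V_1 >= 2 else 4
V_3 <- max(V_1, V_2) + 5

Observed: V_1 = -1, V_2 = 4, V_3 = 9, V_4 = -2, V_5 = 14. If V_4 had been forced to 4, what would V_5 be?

2

Intervening sets V_4 = 4 and removes its equation (V_4 <- min(V_2, V_1) - 1).
V_2 = 8 if V_1 >= 2 else 4  [with V_1=-1]  = 4
V_5 = -2V_4 + V_2 + 6  [with V_4=4, V_2=4]  = 2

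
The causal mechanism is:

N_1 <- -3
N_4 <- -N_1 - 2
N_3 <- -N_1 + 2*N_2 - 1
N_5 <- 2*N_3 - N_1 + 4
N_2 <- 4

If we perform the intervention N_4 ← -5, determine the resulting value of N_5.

Intervening sets N_4 = -5 and removes its equation (N_4 <- -N_1 - 2).
No directed path runs from N_4 to N_5, so N_5 keeps its natural value.
N_3 = -N_1 + 2*N_2 - 1  [with N_1=-3, N_2=4]  = 10
N_5 = 2*N_3 - N_1 + 4  [with N_3=10, N_1=-3]  = 27

27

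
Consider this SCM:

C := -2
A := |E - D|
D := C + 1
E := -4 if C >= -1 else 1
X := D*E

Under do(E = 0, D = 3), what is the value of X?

0

Setting E = 0, D = 3 by intervention discards those variables' equations.
X = D*E  [with D=3, E=0]  = 0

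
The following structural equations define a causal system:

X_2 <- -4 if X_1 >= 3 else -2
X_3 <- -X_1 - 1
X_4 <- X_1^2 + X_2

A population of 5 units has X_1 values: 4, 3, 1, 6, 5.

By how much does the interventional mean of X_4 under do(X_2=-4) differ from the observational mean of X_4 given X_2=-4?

-4.1

The intervention sets X_2=-4 in all 5 units regardless of X_1. Recomputing X_4 per unit gives 12, 5, -3, 32, 21; average 13.4.
E[X_4|X_2=-4] averages over only the 4 units with X_2=-4 (X_1 = 4, 3, 6, 5): X_4 = 12, 5, 32, 21, mean 17.5.
Difference = 13.4 − 17.5 = -4.1.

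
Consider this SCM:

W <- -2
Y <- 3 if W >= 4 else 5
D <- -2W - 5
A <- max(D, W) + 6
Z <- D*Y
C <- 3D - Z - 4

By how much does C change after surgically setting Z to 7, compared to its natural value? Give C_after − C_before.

-12

The intervention breaks the incoming arrows to Z: Z <- D*Y no longer applies, and Z = 7.
D = -2W - 5  [with W=-2]  = -1
C = 3D - Z - 4  [with D=-1, Z=7]  = -14
Without intervention: Y = 3 if W >= 4 else 5  [with W=-2]  = 5; D = -2W - 5  [with W=-2]  = -1; Z = D*Y  [with D=-1, Y=5]  = -5; C = 3D - Z - 4  [with D=-1, Z=-5]  = -2.
Change = -14 − (-2) = -12.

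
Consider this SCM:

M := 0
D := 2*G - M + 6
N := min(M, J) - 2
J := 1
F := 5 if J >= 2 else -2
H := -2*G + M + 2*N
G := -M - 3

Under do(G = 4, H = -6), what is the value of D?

Setting G = 4, H = -6 by intervention discards those variables' equations.
D = 2*G - M + 6  [with G=4, M=0]  = 14

14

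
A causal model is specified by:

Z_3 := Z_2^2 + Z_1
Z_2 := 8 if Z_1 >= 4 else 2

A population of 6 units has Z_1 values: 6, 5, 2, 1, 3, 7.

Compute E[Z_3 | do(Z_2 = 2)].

Every unit gets Z_2=2 under the intervention. Z_3 values become 10, 9, 6, 5, 7, 11; E[Z_3|do(Z_2=2)] = 8.

8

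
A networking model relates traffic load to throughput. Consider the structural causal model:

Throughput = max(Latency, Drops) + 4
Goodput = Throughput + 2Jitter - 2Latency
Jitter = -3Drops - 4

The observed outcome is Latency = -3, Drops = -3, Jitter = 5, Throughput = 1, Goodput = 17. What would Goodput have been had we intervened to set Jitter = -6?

-5

do(Jitter=-6) replaces the equation Jitter = -3Drops - 4 with the constant Jitter = -6.
Throughput = max(Latency, Drops) + 4  [with Latency=-3, Drops=-3]  = 1
Goodput = Throughput + 2Jitter - 2Latency  [with Throughput=1, Jitter=-6, Latency=-3]  = -5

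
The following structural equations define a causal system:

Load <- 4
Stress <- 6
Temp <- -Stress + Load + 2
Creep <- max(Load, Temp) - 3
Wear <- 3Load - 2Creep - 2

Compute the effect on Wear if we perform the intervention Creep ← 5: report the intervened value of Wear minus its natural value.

-8

Intervening sets Creep = 5 and removes its equation (Creep <- max(Load, Temp) - 3).
Wear = 3Load - 2Creep - 2  [with Load=4, Creep=5]  = 0
Without intervention: Temp = -Stress + Load + 2  [with Stress=6, Load=4]  = 0; Creep = max(Load, Temp) - 3  [with Load=4, Temp=0]  = 1; Wear = 3Load - 2Creep - 2  [with Load=4, Creep=1]  = 8.
Change = 0 − 8 = -8.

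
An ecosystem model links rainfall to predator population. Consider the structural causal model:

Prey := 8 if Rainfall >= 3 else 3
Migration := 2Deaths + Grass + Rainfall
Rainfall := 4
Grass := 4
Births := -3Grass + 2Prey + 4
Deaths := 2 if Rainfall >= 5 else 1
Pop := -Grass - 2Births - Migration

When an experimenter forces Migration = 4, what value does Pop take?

Intervening sets Migration = 4 and removes its equation (Migration := 2Deaths + Grass + Rainfall).
Prey = 8 if Rainfall >= 3 else 3  [with Rainfall=4]  = 8
Births = -3Grass + 2Prey + 4  [with Grass=4, Prey=8]  = 8
Pop = -Grass - 2Births - Migration  [with Grass=4, Births=8, Migration=4]  = -24

-24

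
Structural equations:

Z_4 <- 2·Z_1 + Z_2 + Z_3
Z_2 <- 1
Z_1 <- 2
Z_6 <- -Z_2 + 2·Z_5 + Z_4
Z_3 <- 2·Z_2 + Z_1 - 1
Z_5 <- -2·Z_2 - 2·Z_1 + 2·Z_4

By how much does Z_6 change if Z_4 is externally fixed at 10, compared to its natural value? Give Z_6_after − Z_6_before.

Under do(Z_4=10), the mechanism Z_4 <- 2·Z_1 + Z_2 + Z_3 is discarded; Z_4 is fixed at 10.
Z_5 = -2·Z_2 - 2·Z_1 + 2·Z_4  [with Z_2=1, Z_1=2, Z_4=10]  = 14
Z_6 = -Z_2 + 2·Z_5 + Z_4  [with Z_2=1, Z_5=14, Z_4=10]  = 37
Without intervention: Z_3 = 2·Z_2 + Z_1 - 1  [with Z_2=1, Z_1=2]  = 3; Z_4 = 2·Z_1 + Z_2 + Z_3  [with Z_1=2, Z_2=1, Z_3=3]  = 8; Z_5 = -2·Z_2 - 2·Z_1 + 2·Z_4  [with Z_2=1, Z_1=2, Z_4=8]  = 10; Z_6 = -Z_2 + 2·Z_5 + Z_4  [with Z_2=1, Z_5=10, Z_4=8]  = 27.
Change = 37 − 27 = 10.

10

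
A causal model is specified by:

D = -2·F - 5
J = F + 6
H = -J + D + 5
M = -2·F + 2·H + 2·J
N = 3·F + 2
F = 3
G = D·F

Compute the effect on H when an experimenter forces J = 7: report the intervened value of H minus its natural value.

Intervening sets J = 7 and removes its equation (J = F + 6).
D = -2·F - 5  [with F=3]  = -11
H = -J + D + 5  [with J=7, D=-11]  = -13
Without intervention: D = -2·F - 5  [with F=3]  = -11; J = F + 6  [with F=3]  = 9; H = -J + D + 5  [with J=9, D=-11]  = -15.
Change = -13 − (-15) = 2.

2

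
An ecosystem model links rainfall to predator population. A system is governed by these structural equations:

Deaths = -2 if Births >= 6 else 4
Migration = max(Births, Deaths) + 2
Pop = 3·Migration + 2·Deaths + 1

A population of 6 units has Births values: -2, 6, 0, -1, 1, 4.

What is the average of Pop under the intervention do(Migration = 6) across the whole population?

The intervention sets Migration=6 in all 6 units regardless of Births. Recomputing Pop per unit gives 27, 15, 27, 27, 27, 27; average 25.

25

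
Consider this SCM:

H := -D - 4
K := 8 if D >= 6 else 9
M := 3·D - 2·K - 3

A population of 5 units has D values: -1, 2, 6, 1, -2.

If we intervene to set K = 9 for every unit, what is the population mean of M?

-17.4

The intervention sets K=9 in all 5 units regardless of D. Recomputing M per unit gives -24, -15, -3, -18, -27; average -17.4.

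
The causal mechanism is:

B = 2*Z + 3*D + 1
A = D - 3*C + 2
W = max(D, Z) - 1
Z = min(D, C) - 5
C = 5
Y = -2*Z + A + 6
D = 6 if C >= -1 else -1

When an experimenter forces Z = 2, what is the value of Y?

do(Z=2) replaces the equation Z = min(D, C) - 5 with the constant Z = 2.
D = 6 if C >= -1 else -1  [with C=5]  = 6
A = D - 3*C + 2  [with D=6, C=5]  = -7
Y = -2*Z + A + 6  [with Z=2, A=-7]  = -5

-5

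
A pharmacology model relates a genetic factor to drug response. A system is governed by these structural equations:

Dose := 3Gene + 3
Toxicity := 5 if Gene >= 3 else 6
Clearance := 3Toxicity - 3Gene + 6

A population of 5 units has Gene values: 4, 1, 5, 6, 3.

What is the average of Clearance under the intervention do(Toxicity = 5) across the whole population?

9.6

Under do(Toxicity=5), Toxicity's equation is replaced by Toxicity=5 for every unit. Per-unit Clearance: 9, 18, 6, 3, 12. Mean = 9.6.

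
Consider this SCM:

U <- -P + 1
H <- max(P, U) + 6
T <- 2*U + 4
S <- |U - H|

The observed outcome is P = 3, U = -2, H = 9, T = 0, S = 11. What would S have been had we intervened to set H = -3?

1

do(H=-3) replaces the equation H <- max(P, U) + 6 with the constant H = -3.
U = -P + 1  [with P=3]  = -2
S = |U - H|  [with U=-2, H=-3]  = 1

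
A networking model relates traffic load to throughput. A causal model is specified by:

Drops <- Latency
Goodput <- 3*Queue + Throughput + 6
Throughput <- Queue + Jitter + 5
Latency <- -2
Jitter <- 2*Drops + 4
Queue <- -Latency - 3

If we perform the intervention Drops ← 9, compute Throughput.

do(Drops=9) replaces the equation Drops <- Latency with the constant Drops = 9.
Queue = -Latency - 3  [with Latency=-2]  = -1
Jitter = 2*Drops + 4  [with Drops=9]  = 22
Throughput = Queue + Jitter + 5  [with Queue=-1, Jitter=22]  = 26

26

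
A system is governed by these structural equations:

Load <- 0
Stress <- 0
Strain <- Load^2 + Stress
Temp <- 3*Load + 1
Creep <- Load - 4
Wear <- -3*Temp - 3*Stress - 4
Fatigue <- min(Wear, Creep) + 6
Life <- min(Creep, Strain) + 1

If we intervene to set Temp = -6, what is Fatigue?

2

The intervention breaks the incoming arrows to Temp: Temp <- 3*Load + 1 no longer applies, and Temp = -6.
Creep = Load - 4  [with Load=0]  = -4
Wear = -3*Temp - 3*Stress - 4  [with Temp=-6, Stress=0]  = 14
Fatigue = min(Wear, Creep) + 6  [with Wear=14, Creep=-4]  = 2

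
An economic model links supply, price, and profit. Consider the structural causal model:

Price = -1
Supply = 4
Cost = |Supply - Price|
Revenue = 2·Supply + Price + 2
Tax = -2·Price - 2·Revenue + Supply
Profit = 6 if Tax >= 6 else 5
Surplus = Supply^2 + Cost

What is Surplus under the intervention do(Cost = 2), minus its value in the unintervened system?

-3

The intervention breaks the incoming arrows to Cost: Cost = |Supply - Price| no longer applies, and Cost = 2.
Surplus = Supply^2 + Cost  [with Supply=4, Cost=2]  = 18
Without intervention: Cost = |Supply - Price|  [with Supply=4, Price=-1]  = 5; Surplus = Supply^2 + Cost  [with Supply=4, Cost=5]  = 21.
Change = 18 − 21 = -3.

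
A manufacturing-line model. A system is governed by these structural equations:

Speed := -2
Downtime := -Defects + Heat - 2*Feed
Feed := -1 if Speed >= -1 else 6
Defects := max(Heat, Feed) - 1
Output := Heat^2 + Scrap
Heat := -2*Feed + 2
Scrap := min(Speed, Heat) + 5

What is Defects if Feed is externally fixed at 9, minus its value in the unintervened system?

Under do(Feed=9), the mechanism Feed := -1 if Speed >= -1 else 6 is discarded; Feed is fixed at 9.
Heat = -2*Feed + 2  [with Feed=9]  = -16
Defects = max(Heat, Feed) - 1  [with Heat=-16, Feed=9]  = 8
Without intervention: Feed = -1 if Speed >= -1 else 6  [with Speed=-2]  = 6; Heat = -2*Feed + 2  [with Feed=6]  = -10; Defects = max(Heat, Feed) - 1  [with Heat=-10, Feed=6]  = 5.
Change = 8 − 5 = 3.

3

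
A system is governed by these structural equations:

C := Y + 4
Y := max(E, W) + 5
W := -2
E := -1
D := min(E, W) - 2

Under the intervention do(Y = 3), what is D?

Under do(Y=3), the mechanism Y := max(E, W) + 5 is discarded; Y is fixed at 3.
Since D is not a descendant of the intervened variable, it is unaffected.
D = min(E, W) - 2  [with E=-1, W=-2]  = -4

-4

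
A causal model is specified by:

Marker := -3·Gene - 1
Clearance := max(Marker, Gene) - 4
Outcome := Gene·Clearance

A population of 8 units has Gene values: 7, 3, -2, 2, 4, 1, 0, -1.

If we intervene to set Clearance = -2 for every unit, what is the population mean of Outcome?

The intervention sets Clearance=-2 in all 8 units regardless of Gene. Recomputing Outcome per unit gives -14, -6, 4, -4, -8, -2, 0, 2; average -3.5.

-3.5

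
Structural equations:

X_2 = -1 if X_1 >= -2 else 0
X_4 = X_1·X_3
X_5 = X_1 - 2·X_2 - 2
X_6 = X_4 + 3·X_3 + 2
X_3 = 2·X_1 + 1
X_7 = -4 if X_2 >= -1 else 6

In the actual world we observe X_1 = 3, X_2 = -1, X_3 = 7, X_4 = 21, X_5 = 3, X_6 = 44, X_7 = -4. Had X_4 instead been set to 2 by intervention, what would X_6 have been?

Under do(X_4=2), the mechanism X_4 = X_1·X_3 is discarded; X_4 is fixed at 2.
X_3 = 2·X_1 + 1  [with X_1=3]  = 7
X_6 = X_4 + 3·X_3 + 2  [with X_4=2, X_3=7]  = 25

25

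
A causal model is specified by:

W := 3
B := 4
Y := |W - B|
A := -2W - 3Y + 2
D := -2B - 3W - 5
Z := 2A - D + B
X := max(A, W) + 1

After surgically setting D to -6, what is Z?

The intervention breaks the incoming arrows to D: D := -2B - 3W - 5 no longer applies, and D = -6.
Y = |W - B|  [with W=3, B=4]  = 1
A = -2W - 3Y + 2  [with W=3, Y=1]  = -7
Z = 2A - D + B  [with A=-7, D=-6, B=4]  = -4

-4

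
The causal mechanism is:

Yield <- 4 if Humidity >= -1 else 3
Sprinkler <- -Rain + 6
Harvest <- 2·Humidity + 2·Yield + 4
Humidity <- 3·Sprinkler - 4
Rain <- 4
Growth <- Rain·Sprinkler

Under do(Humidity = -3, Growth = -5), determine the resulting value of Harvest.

The joint intervention fixes Humidity = -3, Growth = -5, removing each variable's own equation.
Yield = 4 if Humidity >= -1 else 3  [with Humidity=-3]  = 3
Harvest = 2·Humidity + 2·Yield + 4  [with Humidity=-3, Yield=3]  = 4

4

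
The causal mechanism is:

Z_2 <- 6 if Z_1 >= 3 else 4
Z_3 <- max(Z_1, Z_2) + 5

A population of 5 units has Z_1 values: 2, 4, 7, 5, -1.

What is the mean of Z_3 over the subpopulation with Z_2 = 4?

E[Z_3|Z_2=4] averages over only the 2 units with Z_2=4 (Z_1 = 2, -1): Z_3 = 9, 9, mean 9.

9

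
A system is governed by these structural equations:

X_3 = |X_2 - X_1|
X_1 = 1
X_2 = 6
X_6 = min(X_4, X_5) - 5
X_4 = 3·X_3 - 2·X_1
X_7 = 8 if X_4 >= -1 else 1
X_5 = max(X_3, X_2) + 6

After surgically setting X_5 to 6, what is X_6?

1

The intervention breaks the incoming arrows to X_5: X_5 = max(X_3, X_2) + 6 no longer applies, and X_5 = 6.
X_3 = |X_2 - X_1|  [with X_2=6, X_1=1]  = 5
X_4 = 3·X_3 - 2·X_1  [with X_3=5, X_1=1]  = 13
X_6 = min(X_4, X_5) - 5  [with X_4=13, X_5=6]  = 1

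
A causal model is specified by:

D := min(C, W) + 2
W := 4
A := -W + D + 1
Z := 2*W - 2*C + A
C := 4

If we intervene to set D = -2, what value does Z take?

-5

do(D=-2) replaces the equation D := min(C, W) + 2 with the constant D = -2.
A = -W + D + 1  [with W=4, D=-2]  = -5
Z = 2*W - 2*C + A  [with W=4, C=4, A=-5]  = -5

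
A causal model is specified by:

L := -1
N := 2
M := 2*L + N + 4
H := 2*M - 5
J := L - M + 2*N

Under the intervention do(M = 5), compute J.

-2

do(M=5) replaces the equation M := 2*L + N + 4 with the constant M = 5.
J = L - M + 2*N  [with L=-1, M=5, N=2]  = -2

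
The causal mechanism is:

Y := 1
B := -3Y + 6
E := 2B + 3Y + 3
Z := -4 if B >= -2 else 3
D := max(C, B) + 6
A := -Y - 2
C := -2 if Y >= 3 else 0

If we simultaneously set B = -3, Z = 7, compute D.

6

Under do(B = -3, Z = 7), each intervened variable's structural equation is replaced by its fixed value.
C = -2 if Y >= 3 else 0  [with Y=1]  = 0
D = max(C, B) + 6  [with C=0, B=-3]  = 6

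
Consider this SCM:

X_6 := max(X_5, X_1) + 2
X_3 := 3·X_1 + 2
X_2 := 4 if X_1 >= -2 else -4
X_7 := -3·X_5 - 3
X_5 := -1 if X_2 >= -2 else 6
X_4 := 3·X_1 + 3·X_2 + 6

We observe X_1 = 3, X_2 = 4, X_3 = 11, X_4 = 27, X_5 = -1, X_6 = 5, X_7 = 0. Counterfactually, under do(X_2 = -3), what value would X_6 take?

8

Under do(X_2=-3), the mechanism X_2 := 4 if X_1 >= -2 else -4 is discarded; X_2 is fixed at -3.
X_5 = -1 if X_2 >= -2 else 6  [with X_2=-3]  = 6
X_6 = max(X_5, X_1) + 2  [with X_5=6, X_1=3]  = 8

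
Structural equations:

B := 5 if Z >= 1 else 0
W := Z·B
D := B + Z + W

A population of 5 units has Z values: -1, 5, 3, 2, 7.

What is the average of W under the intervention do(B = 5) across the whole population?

do(B=5) breaks B's dependence on Z. With B=5 fixed, W across the units is -5, 25, 15, 10, 35, mean 16.

16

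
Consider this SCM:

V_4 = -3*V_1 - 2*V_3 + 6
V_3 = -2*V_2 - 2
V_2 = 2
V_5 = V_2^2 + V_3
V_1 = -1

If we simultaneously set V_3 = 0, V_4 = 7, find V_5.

4

Setting V_3 = 0, V_4 = 7 by intervention discards those variables' equations.
V_5 = V_2^2 + V_3  [with V_2=2, V_3=0]  = 4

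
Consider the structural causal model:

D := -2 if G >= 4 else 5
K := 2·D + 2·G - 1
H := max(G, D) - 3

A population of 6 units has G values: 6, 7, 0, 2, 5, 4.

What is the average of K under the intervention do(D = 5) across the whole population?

17

Every unit gets D=5 under the intervention. K values become 21, 23, 9, 13, 19, 17; E[K|do(D=5)] = 17.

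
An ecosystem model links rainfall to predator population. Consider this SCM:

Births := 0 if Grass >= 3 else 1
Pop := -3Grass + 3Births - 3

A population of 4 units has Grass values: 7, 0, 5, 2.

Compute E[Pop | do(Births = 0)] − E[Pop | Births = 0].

7.5

The intervention sets Births=0 in all 4 units regardless of Grass. Recomputing Pop per unit gives -24, -3, -18, -9; average -13.5.
E[Pop|Births=0] averages over only the 2 units with Births=0 (Grass = 7, 5): Pop = -24, -18, mean -21.
Difference = -13.5 − (-21) = 7.5.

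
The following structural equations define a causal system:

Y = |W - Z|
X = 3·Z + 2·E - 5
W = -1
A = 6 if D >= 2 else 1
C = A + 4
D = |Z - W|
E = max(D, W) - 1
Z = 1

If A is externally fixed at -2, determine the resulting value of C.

2

Under do(A=-2), the mechanism A = 6 if D >= 2 else 1 is discarded; A is fixed at -2.
C = A + 4  [with A=-2]  = 2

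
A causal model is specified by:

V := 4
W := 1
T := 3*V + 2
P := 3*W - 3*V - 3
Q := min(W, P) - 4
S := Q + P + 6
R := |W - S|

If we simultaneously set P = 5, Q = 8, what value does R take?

Under do(P = 5, Q = 8), each intervened variable's structural equation is replaced by its fixed value.
S = Q + P + 6  [with Q=8, P=5]  = 19
R = |W - S|  [with W=1, S=19]  = 18

18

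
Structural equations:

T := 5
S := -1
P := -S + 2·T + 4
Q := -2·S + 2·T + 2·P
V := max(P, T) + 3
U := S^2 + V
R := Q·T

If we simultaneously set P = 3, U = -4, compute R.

Under do(P = 3, U = -4), each intervened variable's structural equation is replaced by its fixed value.
Q = -2·S + 2·T + 2·P  [with S=-1, T=5, P=3]  = 18
R = Q·T  [with Q=18, T=5]  = 90

90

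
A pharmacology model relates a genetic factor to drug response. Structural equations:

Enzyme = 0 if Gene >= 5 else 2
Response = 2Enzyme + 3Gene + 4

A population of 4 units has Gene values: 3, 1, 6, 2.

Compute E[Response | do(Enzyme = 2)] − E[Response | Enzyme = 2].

3

Under do(Enzyme=2), Enzyme's equation is replaced by Enzyme=2 for every unit. Per-unit Response: 17, 11, 26, 14. Mean = 17.
E[Response|Enzyme=2] averages over only the 3 units with Enzyme=2 (Gene = 3, 1, 2): Response = 17, 11, 14, mean 14.
Difference = 17 − 14 = 3.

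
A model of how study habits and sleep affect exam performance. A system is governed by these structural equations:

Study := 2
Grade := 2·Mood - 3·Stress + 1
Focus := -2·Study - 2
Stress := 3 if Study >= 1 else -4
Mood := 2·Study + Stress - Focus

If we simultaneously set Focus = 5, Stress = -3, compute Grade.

Setting Focus = 5, Stress = -3 by intervention discards those variables' equations.
Mood = 2·Study + Stress - Focus  [with Study=2, Stress=-3, Focus=5]  = -4
Grade = 2·Mood - 3·Stress + 1  [with Mood=-4, Stress=-3]  = 2

2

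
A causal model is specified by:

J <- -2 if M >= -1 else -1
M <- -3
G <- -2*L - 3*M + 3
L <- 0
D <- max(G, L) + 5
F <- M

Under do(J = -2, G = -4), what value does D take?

The joint intervention fixes J = -2, G = -4, removing each variable's own equation.
D = max(G, L) + 5  [with G=-4, L=0]  = 5

5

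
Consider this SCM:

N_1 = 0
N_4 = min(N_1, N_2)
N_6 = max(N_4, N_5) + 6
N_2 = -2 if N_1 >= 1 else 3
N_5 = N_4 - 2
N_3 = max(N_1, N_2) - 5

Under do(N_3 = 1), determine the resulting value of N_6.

The intervention breaks the incoming arrows to N_3: N_3 = max(N_1, N_2) - 5 no longer applies, and N_3 = 1.
No directed path runs from N_3 to N_6, so N_6 keeps its natural value.
N_2 = -2 if N_1 >= 1 else 3  [with N_1=0]  = 3
N_4 = min(N_1, N_2)  [with N_1=0, N_2=3]  = 0
N_5 = N_4 - 2  [with N_4=0]  = -2
N_6 = max(N_4, N_5) + 6  [with N_4=0, N_5=-2]  = 6

6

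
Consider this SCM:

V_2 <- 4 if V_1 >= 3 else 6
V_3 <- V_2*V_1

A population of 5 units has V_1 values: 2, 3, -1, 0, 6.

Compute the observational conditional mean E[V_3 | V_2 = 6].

Observing V_2=6 restricts to units where V_2's equation naturally yields 6: V_1 ∈ {2, -1, 0}. In that subpopulation V_3 = 12, -6, 0, mean 2.

2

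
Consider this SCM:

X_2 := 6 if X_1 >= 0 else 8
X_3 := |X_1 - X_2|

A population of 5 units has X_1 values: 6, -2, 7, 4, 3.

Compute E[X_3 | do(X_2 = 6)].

2.8

Every unit gets X_2=6 under the intervention. X_3 values become 0, 8, 1, 2, 3; E[X_3|do(X_2=6)] = 2.8.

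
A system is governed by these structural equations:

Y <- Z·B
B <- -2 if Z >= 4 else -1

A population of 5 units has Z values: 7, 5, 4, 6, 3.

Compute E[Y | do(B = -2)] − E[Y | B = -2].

1

The intervention sets B=-2 in all 5 units regardless of Z. Recomputing Y per unit gives -14, -10, -8, -12, -6; average -10.
Conditioning on B=-2 selects the 4 unit(s) with Z ∈ {7, 5, 4, 6}. Their Y values: -14, -10, -8, -12. Mean = -11.
Difference = -10 − (-11) = 1.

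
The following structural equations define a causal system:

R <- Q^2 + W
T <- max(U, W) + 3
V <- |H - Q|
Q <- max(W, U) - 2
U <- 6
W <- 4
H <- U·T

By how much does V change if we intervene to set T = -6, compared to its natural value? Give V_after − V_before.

-10

Under do(T=-6), the mechanism T <- max(U, W) + 3 is discarded; T is fixed at -6.
Q = max(W, U) - 2  [with W=4, U=6]  = 4
H = U·T  [with U=6, T=-6]  = -36
V = |H - Q|  [with H=-36, Q=4]  = 40
Without intervention: Q = max(W, U) - 2  [with W=4, U=6]  = 4; T = max(U, W) + 3  [with U=6, W=4]  = 9; H = U·T  [with U=6, T=9]  = 54; V = |H - Q|  [with H=54, Q=4]  = 50.
Change = 40 − 50 = -10.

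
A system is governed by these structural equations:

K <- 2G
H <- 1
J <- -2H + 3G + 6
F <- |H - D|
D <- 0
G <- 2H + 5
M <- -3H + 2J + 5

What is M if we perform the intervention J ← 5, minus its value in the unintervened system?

Under do(J=5), the mechanism J <- -2H + 3G + 6 is discarded; J is fixed at 5.
M = -3H + 2J + 5  [with H=1, J=5]  = 12
Without intervention: G = 2H + 5  [with H=1]  = 7; J = -2H + 3G + 6  [with H=1, G=7]  = 25; M = -3H + 2J + 5  [with H=1, J=25]  = 52.
Change = 12 − 52 = -40.

-40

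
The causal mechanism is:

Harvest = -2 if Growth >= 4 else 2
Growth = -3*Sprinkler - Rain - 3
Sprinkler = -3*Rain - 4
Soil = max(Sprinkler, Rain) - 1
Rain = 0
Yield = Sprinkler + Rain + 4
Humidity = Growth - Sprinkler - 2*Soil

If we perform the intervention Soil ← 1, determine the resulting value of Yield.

0

The intervention breaks the incoming arrows to Soil: Soil = max(Sprinkler, Rain) - 1 no longer applies, and Soil = 1.
No directed path runs from Soil to Yield, so Yield keeps its natural value.
Sprinkler = -3*Rain - 4  [with Rain=0]  = -4
Yield = Sprinkler + Rain + 4  [with Sprinkler=-4, Rain=0]  = 0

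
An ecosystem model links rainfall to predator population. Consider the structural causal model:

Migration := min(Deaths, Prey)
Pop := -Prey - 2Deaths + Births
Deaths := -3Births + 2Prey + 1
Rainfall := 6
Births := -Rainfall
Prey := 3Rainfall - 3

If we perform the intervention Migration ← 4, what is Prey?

15

Under do(Migration=4), the mechanism Migration := min(Deaths, Prey) is discarded; Migration is fixed at 4.
No directed path runs from Migration to Prey, so Prey keeps its natural value.
Prey = 3Rainfall - 3  [with Rainfall=6]  = 15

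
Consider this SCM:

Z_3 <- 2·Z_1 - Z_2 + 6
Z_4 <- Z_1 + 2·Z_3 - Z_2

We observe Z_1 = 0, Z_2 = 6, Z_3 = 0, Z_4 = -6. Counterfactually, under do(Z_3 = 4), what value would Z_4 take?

The intervention breaks the incoming arrows to Z_3: Z_3 <- 2·Z_1 - Z_2 + 6 no longer applies, and Z_3 = 4.
Z_4 = Z_1 + 2·Z_3 - Z_2  [with Z_1=0, Z_3=4, Z_2=6]  = 2

2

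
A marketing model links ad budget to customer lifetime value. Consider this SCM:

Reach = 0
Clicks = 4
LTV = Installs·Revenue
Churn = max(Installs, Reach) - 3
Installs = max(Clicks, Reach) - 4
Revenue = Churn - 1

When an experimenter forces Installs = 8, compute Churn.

The intervention breaks the incoming arrows to Installs: Installs = max(Clicks, Reach) - 4 no longer applies, and Installs = 8.
Churn = max(Installs, Reach) - 3  [with Installs=8, Reach=0]  = 5

5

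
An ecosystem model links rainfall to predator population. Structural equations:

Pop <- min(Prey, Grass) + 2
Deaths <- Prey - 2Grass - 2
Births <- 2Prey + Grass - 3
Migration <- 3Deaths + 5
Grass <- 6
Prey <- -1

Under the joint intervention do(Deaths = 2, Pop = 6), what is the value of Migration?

Setting Deaths = 2, Pop = 6 by intervention discards those variables' equations.
Migration = 3Deaths + 5  [with Deaths=2]  = 11

11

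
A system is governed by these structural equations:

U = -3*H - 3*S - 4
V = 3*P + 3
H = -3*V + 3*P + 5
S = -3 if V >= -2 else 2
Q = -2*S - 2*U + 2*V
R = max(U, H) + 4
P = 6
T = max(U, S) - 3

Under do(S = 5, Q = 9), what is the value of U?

101

The joint intervention fixes S = 5, Q = 9, removing each variable's own equation.
V = 3*P + 3  [with P=6]  = 21
H = -3*V + 3*P + 5  [with V=21, P=6]  = -40
U = -3*H - 3*S - 4  [with H=-40, S=5]  = 101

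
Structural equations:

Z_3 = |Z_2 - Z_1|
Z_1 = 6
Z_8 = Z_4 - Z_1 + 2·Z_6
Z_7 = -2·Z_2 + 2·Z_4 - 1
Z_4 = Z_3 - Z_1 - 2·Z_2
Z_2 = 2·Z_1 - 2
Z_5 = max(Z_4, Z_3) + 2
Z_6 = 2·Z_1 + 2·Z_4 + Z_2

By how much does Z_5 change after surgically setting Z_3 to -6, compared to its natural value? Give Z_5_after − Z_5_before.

do(Z_3=-6) replaces the equation Z_3 = |Z_2 - Z_1| with the constant Z_3 = -6.
Z_2 = 2·Z_1 - 2  [with Z_1=6]  = 10
Z_4 = Z_3 - Z_1 - 2·Z_2  [with Z_3=-6, Z_1=6, Z_2=10]  = -32
Z_5 = max(Z_4, Z_3) + 2  [with Z_4=-32, Z_3=-6]  = -4
Without intervention: Z_2 = 2·Z_1 - 2  [with Z_1=6]  = 10; Z_3 = |Z_2 - Z_1|  [with Z_2=10, Z_1=6]  = 4; Z_4 = Z_3 - Z_1 - 2·Z_2  [with Z_3=4, Z_1=6, Z_2=10]  = -22; Z_5 = max(Z_4, Z_3) + 2  [with Z_4=-22, Z_3=4]  = 6.
Change = -4 − 6 = -10.

-10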